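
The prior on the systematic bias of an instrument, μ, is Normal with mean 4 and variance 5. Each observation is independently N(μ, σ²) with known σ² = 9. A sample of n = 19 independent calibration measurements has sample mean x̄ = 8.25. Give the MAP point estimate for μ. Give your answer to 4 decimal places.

μ̂_MAP = 7.8822

n = 19, x̄ = 8.25.
For a Normal prior and Normal likelihood with known variance, the posterior is Normal; its mode equals its mean, the precision-weighted average.
Prior precision 1/σ₀² = 1/5 = 0.2; data precision n/σ² = 19/9.
μ̂ = (0.2·4 + (19/9)·8.25) / (0.2 + 19/9) = (1093/60)/(104/45) = 3279/416 ≈ 7.8822.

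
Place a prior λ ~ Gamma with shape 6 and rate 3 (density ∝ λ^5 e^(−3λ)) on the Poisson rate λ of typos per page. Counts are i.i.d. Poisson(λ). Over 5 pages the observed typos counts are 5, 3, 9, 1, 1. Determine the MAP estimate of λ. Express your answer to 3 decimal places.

λ̂_MAP = 3.000

Σxᵢ = 5+3+9+1+1 = 19, with n = 5.
Posterior ∝ λ^5e^(−3λ) · λ^19e^(−5λ) = λ^24e^(−8λ), i.e. Gamma(shape=25, rate=8).
The mode of a Gamma(a, b) with a ≥ 1 (shape–rate) is (a−1)/b = 24/8 ≈ 3.000.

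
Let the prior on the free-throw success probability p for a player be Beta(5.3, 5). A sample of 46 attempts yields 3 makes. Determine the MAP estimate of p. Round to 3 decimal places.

p̂_MAP = 0.134

Prior: Beta(5.3, 5).
Data: 3 successes in 46 trials. The binomial likelihood contributes p^3(1−p)^43, so the posterior is Beta(5.3+3, 5+43) = Beta(8.3, 48).
For Beta(a, b) with a, b > 1 the mode is (a−1)/(a+b−2) = 7.3/54.3 ≈ 0.134.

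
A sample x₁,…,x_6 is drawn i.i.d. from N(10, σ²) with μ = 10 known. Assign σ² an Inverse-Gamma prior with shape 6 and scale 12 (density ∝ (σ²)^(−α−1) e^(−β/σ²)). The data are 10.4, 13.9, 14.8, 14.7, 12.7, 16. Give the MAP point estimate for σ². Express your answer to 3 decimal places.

σ̂²_MAP = 6.390

Sum of squared deviations about the known mean: SS = (10.4−10)² + (13.9−10)² + (14.8−10)² + (14.7−10)² + (12.7−10)² + (16−10)² = 103.79.
The Normal likelihood contributes (σ²)^(−n/2) exp(−SS/(2σ²)), so the posterior is Inverse-Gamma(α + n/2, β + SS/2) = Inverse-Gamma(9, 63.895).
The mode of Inverse-Gamma(a, b) is b/(a+1) = 63.895/10 ≈ 6.390.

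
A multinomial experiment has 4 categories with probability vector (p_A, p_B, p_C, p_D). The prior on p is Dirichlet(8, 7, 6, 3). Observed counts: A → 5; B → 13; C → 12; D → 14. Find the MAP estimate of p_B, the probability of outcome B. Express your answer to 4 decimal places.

MAP estimate of p_B = 0.2969

The posterior is Dirichlet(αᵢ + nᵢ) = Dirichlet(13, 20, 18, 17).
For a Dirichlet(a₁,…,a_K) with all aᵢ > 1, the mode has j-th component (aⱼ − 1)/(Σaᵢ − K).
Here Σaᵢ = 68 and K = 4, so p_B = (20 − 1)/(68 − 4) = 19/64 ≈ 0.2969.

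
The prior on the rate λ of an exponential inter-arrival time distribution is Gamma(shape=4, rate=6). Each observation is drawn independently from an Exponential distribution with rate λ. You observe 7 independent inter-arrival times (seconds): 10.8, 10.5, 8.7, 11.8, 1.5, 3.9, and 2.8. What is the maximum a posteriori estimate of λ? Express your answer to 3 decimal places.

The Exponential(rate=λ) likelihood is ∝ λ^n e^(−λΣtᵢ). Here n = 7 and Σtᵢ = 10.8 + 10.5 + 8.7 + 11.8 + 1.5 + 3.9 + 2.8 = 50.
Posterior ∝ λ^3e^(−6λ) · λ^7e^(−50λ) = λ^10e^(−56λ), i.e. Gamma(11, 56).
Mode = (a−1)/b = 10/56 ≈ 0.179.

λ̂_MAP = 0.179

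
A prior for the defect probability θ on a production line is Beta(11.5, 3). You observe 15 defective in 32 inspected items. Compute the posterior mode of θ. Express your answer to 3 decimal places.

Prior: Beta(11.5, 3).
Data: 15 successes in 32 trials. The binomial likelihood contributes θ^15(1−θ)^17, so the posterior is Beta(11.5+15, 3+17) = Beta(26.5, 20).
For Beta(a, b) with a, b > 1 the mode is (a−1)/(a+b−2) = 25.5/44.5 ≈ 0.573.

θ̂_MAP = 0.573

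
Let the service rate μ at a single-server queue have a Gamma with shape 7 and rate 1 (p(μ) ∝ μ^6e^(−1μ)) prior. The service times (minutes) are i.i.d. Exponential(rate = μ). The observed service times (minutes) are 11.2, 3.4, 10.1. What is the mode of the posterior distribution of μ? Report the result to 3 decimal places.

μ̂_MAP = 0.350

The Exponential(rate=μ) likelihood is ∝ μ^n e^(−μΣtᵢ). Here n = 3 and Σtᵢ = 11.2 + 3.4 + 10.1 = 24.7.
Posterior ∝ μ^6e^(−1μ) · μ^3e^(−24.7μ) = μ^9e^(−25.7μ), i.e. Gamma(10, 25.7).
Mode = (a−1)/b = 9/25.7 ≈ 0.350.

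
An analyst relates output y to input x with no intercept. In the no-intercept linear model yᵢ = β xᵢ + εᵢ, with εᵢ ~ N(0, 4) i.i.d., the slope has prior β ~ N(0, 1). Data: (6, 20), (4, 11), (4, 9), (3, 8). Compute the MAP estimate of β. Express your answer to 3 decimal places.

log p(β | y) = −Σ(yᵢ − βxᵢ)²/(2·4) − β²/(2·1) + const.
Setting the derivative to zero: Σxᵢ(yᵢ − βxᵢ)/4 − β/1 = 0, so β = Σxᵢyᵢ / (Σxᵢ² + σ²/τ²).
Σxᵢyᵢ = 6·20 + 4·11 + 4·9 + 3·8 = 224; Σxᵢ² = 77; σ²/τ² = 4.
β̂_MAP = 224 / (77 + 4) = 224/81 ≈ 2.765.

β̂_MAP = 2.765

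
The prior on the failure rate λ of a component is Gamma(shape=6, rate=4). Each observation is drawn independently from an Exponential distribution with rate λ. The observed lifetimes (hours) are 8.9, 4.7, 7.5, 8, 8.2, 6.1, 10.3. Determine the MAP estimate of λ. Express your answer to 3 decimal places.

The Exponential(rate=λ) likelihood is ∝ λ^n e^(−λΣtᵢ). Here n = 7 and Σtᵢ = 8.9 + 4.7 + 7.5 + 8 + 8.2 + 6.1 + 10.3 = 53.7.
Posterior ∝ λ^5e^(−4λ) · λ^7e^(−53.7λ) = λ^12e^(−57.7λ), i.e. Gamma(13, 57.7).
Mode = (a−1)/b = 12/57.7 ≈ 0.208.

λ̂_MAP = 0.208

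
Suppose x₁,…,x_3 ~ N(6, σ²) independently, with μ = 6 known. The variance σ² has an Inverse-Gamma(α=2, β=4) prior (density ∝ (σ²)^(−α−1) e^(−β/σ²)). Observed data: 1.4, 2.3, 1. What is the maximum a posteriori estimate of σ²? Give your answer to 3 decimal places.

σ̂²_MAP = 7.539

Sum of squared deviations about the known mean: SS = (1.4−6)² + (2.3−6)² + (1−6)² = 59.85.
The Normal likelihood contributes (σ²)^(−n/2) exp(−SS/(2σ²)), so the posterior is Inverse-Gamma(α + n/2, β + SS/2) = Inverse-Gamma(3.5, 33.925).
The mode of Inverse-Gamma(a, b) is b/(a+1) = 33.925/4.5 ≈ 7.539.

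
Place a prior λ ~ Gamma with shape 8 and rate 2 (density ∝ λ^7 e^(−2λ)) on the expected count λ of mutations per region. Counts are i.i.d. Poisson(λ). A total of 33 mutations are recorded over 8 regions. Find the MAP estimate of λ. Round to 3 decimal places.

λ̂_MAP = 4.000

Σxᵢ = 33, n = 8.
Posterior ∝ λ^7e^(−2λ) · λ^33e^(−8λ) = λ^40e^(−10λ), i.e. Gamma(shape=41, rate=10).
The mode of a Gamma(a, b) with a ≥ 1 (shape–rate) is (a−1)/b = 40/10 ≈ 4.000.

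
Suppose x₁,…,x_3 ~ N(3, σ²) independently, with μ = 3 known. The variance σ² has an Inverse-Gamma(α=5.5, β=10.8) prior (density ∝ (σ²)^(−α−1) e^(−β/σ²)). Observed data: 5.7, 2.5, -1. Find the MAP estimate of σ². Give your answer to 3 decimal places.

σ̂²_MAP = 2.821

Sum of squared deviations about the known mean: SS = (5.7−3)² + (2.5−3)² + (-1−3)² = 23.54.
The Normal likelihood contributes (σ²)^(−n/2) exp(−SS/(2σ²)), so the posterior is Inverse-Gamma(α + n/2, β + SS/2) = Inverse-Gamma(7, 22.57).
The mode of Inverse-Gamma(a, b) is b/(a+1) = 22.57/8 ≈ 2.821.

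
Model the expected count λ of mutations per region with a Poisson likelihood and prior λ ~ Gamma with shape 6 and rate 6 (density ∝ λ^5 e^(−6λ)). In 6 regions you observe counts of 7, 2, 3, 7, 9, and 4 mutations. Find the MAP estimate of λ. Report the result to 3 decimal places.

Σxᵢ = 7+2+3+7+9+4 = 32, with n = 6.
Posterior ∝ λ^5e^(−6λ) · λ^32e^(−6λ) = λ^37e^(−12λ), i.e. Gamma(shape=38, rate=12).
The mode of a Gamma(a, b) with a ≥ 1 (shape–rate) is (a−1)/b = 37/12 ≈ 3.083.

λ̂_MAP = 3.083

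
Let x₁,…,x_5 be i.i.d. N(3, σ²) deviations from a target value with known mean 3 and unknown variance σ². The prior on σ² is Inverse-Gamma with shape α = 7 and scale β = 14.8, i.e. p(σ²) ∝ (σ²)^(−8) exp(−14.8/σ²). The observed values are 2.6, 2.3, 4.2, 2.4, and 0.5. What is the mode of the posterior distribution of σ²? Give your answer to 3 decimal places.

σ̂²_MAP = 1.824

Sum of squared deviations about the known mean: SS = (2.6−3)² + (2.3−3)² + (4.2−3)² + (2.4−3)² + (0.5−3)² = 8.7.
The Normal likelihood contributes (σ²)^(−n/2) exp(−SS/(2σ²)), so the posterior is Inverse-Gamma(α + n/2, β + SS/2) = Inverse-Gamma(9.5, 19.15).
The mode of Inverse-Gamma(a, b) is b/(a+1) = 19.15/10.5 ≈ 1.824.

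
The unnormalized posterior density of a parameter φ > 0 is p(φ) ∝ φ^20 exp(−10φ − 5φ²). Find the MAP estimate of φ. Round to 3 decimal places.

φ̂_MAP = 1.000

ℓ'(φ) = 20/φ − 10 − 10φ. Setting this to zero and multiplying by φ: 10φ² + 10φ − 20 = 0.
φ = (−10 + √(10² + 4·10·20)) / (2·10) = (−10 + √900) / 20 = (−10 + 30)/20 = 1.
ℓ''(φ) = −20/φ² − 10 < 0, confirming a maximum.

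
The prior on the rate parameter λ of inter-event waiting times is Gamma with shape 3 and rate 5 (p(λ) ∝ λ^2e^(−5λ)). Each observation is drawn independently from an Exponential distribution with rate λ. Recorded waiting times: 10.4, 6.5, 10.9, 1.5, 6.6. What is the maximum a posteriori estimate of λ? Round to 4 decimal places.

λ̂_MAP = 0.1711

The Exponential(rate=λ) likelihood is ∝ λ^n e^(−λΣtᵢ). Here n = 5 and Σtᵢ = 10.4 + 6.5 + 10.9 + 1.5 + 6.6 = 35.9.
Posterior ∝ λ^2e^(−5λ) · λ^5e^(−35.9λ) = λ^7e^(−40.9λ), i.e. Gamma(8, 40.9).
Mode = (a−1)/b = 7/40.9 ≈ 0.1711.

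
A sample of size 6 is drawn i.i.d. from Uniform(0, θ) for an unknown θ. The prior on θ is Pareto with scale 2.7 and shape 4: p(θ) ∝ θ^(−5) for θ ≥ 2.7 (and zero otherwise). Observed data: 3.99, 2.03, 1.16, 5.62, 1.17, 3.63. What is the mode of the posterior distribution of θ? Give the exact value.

θ̂_MAP = 5.62

The Uniform(0, θ) likelihood is θ^(−n) for θ ≥ max(xᵢ), zero otherwise. Here max(xᵢ) = 5.62.
Posterior ∝ θ^(−5) · θ^(−6) = θ^(−11) on θ ≥ max(2.7, 5.62) = 5.62.
This density is strictly decreasing in θ, so the posterior mode lies at the lower boundary of the support.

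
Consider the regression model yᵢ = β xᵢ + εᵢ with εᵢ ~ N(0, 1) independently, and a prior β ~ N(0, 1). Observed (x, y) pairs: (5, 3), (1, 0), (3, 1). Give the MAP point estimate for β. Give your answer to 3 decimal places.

β̂_MAP = 0.500

log p(β | y) = −Σ(yᵢ − βxᵢ)²/(2·1) − β²/(2·1) + const.
Setting the derivative to zero: Σxᵢ(yᵢ − βxᵢ)/1 − β/1 = 0, so β = Σxᵢyᵢ / (Σxᵢ² + σ²/τ²).
Σxᵢyᵢ = 5·3 + 1·0 + 3·1 = 18; Σxᵢ² = 35; σ²/τ² = 1.
β̂_MAP = 18 / (35 + 1) = 18/36 ≈ 0.500.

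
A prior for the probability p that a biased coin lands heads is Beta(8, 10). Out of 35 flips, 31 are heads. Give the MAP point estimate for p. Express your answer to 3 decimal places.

p̂_MAP = 0.745

Prior: Beta(8, 10).
Data: 31 successes in 35 trials. The binomial likelihood contributes p^31(1−p)^4, so the posterior is Beta(8+31, 10+4) = Beta(39, 14).
For Beta(a, b) with a, b > 1 the mode is (a−1)/(a+b−2) = 38/51 ≈ 0.745.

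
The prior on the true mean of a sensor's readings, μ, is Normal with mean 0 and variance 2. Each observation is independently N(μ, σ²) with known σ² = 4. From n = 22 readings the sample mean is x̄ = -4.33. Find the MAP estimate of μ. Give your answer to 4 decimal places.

μ̂_MAP = -3.9692

n = 22, x̄ = -4.33.
For a Normal prior and Normal likelihood with known variance, the posterior is Normal; its mode equals its mean, the precision-weighted average.
Prior precision 1/σ₀² = 1/2 = 0.5; data precision n/σ² = 22/4 = 5.5.
μ̂ = (0.5·0 + 5.5·(-4.33)) / (0.5 + 5.5) = (-23.815)/6 = -4763/1200 ≈ -3.9692.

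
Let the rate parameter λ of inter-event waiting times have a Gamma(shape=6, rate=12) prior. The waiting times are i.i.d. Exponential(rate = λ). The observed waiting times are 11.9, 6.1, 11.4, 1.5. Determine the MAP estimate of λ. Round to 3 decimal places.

λ̂_MAP = 0.210

The Exponential(rate=λ) likelihood is ∝ λ^n e^(−λΣtᵢ). Here n = 4 and Σtᵢ = 11.9 + 6.1 + 11.4 + 1.5 = 30.9.
Posterior ∝ λ^5e^(−12λ) · λ^4e^(−30.9λ) = λ^9e^(−42.9λ), i.e. Gamma(10, 42.9).
Mode = (a−1)/b = 9/42.9 ≈ 0.210.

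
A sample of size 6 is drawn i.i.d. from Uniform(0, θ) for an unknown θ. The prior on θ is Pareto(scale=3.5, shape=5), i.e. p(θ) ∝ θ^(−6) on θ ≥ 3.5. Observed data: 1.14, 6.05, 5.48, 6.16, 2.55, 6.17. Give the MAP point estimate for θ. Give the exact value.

The Uniform(0, θ) likelihood is θ^(−n) for θ ≥ max(xᵢ), zero otherwise. Here max(xᵢ) = 6.17.
Posterior ∝ θ^(−6) · θ^(−6) = θ^(−12) on θ ≥ max(3.5, 6.17) = 6.17.
This density is strictly decreasing in θ, so the posterior mode lies at the lower boundary of the support.

θ̂_MAP = 6.17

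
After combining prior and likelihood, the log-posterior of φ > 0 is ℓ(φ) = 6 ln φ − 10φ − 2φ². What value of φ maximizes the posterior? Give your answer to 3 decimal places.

φ̂_MAP = 0.500

ℓ'(φ) = 6/φ − 10 − 4φ. Setting this to zero and multiplying by φ: 4φ² + 10φ − 6 = 0.
φ = (−10 + √(10² + 4·4·6)) / (2·4) = (−10 + √196) / 8 = (−10 + 14)/8 = 1/2.
ℓ''(φ) = −6/φ² − 4 < 0, confirming a maximum.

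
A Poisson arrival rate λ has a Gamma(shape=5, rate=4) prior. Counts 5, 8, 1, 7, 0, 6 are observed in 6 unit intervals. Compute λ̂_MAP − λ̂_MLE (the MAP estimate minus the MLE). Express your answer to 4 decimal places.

MAP − MLE = -1.4000

Σxᵢ = 27. Posterior is Gamma(32, 10); MAP = (32−1)/10 = 31/10 ≈ 3.10000.
MLE = x̄ = 27/6 ≈ 4.50000.
Difference = 31/10 − 27/6 = -7/5 ≈ -1.4000.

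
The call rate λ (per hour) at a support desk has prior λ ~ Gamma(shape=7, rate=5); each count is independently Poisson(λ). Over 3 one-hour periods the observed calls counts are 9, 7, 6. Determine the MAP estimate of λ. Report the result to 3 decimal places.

Σxᵢ = 9+7+6 = 22, with n = 3.
Posterior ∝ λ^6e^(−5λ) · λ^22e^(−3λ) = λ^28e^(−8λ), i.e. Gamma(shape=29, rate=8).
The mode of a Gamma(a, b) with a ≥ 1 (shape–rate) is (a−1)/b = 28/8 ≈ 3.500.

λ̂_MAP = 3.500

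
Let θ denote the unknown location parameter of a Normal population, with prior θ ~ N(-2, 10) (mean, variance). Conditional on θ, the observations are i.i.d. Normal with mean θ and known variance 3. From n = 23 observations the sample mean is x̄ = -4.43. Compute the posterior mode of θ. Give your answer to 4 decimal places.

n = 23, x̄ = -4.43.
For a Normal prior and Normal likelihood with known variance, the posterior is Normal; its mode equals its mean, the precision-weighted average.
Prior precision 1/σ₀² = 1/10 = 0.1; data precision n/σ² = 23/3.
θ̂ = (0.1·(-2) + (23/3)·(-4.43)) / (0.1 + 23/3) = (-10249/300)/(233/30) = -10249/2330 ≈ -4.3987.

θ̂_MAP = -4.3987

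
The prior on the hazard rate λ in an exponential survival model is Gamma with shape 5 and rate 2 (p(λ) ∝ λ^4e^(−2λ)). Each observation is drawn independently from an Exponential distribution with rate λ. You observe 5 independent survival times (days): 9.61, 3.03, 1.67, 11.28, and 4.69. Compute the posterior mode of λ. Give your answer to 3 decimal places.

The Exponential(rate=λ) likelihood is ∝ λ^n e^(−λΣtᵢ). Here n = 5 and Σtᵢ = 9.61 + 3.03 + 1.67 + 11.28 + 4.69 = 30.28.
Posterior ∝ λ^4e^(−2λ) · λ^5e^(−30.28λ) = λ^9e^(−32.28λ), i.e. Gamma(10, 32.28).
Mode = (a−1)/b = 9/32.28 ≈ 0.279.

λ̂_MAP = 0.279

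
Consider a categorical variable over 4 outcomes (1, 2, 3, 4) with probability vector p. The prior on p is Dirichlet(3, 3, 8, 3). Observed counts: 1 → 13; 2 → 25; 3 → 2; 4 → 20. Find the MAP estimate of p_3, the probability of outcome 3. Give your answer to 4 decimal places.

The posterior is Dirichlet(αᵢ + nᵢ) = Dirichlet(16, 28, 10, 23).
For a Dirichlet(a₁,…,a_K) with all aᵢ > 1, the mode has j-th component (aⱼ − 1)/(Σaᵢ − K).
Here Σaᵢ = 77 and K = 4, so p_3 = (10 − 1)/(77 − 4) = 9/73 ≈ 0.1233.

MAP estimate: 0.1233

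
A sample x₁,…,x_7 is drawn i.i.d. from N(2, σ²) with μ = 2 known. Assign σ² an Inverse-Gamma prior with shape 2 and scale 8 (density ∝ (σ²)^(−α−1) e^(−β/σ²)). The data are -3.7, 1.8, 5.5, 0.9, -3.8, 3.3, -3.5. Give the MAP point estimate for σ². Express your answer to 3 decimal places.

Sum of squared deviations about the known mean: SS = (-3.7−2)² + (1.8−2)² + (5.5−2)² + (0.9−2)² + (-3.8−2)² + (3.3−2)² + (-3.5−2)² = 111.57.
The Normal likelihood contributes (σ²)^(−n/2) exp(−SS/(2σ²)), so the posterior is Inverse-Gamma(α + n/2, β + SS/2) = Inverse-Gamma(5.5, 63.785).
The mode of Inverse-Gamma(a, b) is b/(a+1) = 63.785/6.5 ≈ 9.813.

σ̂²_MAP = 9.813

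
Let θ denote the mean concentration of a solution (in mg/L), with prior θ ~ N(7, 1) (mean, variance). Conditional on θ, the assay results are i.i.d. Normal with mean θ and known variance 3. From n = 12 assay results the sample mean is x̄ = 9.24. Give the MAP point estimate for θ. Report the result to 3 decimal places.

θ̂_MAP = 8.792

n = 12, x̄ = 9.24.
For a Normal prior and Normal likelihood with known variance, the posterior is Normal; its mode equals its mean, the precision-weighted average.
Prior precision 1/σ₀² = 1/1 = 1; data precision n/σ² = 12/3 = 4.
θ̂ = (1·7 + 4·9.24) / (1 + 4) = 43.96/5 = 8.792.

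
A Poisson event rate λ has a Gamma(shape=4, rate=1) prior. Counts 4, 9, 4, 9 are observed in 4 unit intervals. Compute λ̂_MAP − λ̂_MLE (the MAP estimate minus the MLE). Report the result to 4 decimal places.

MAP − MLE = -0.7000

Σxᵢ = 26. Posterior is Gamma(30, 5); MAP = (30−1)/5 = 29/5 ≈ 5.80000.
MLE = x̄ = 26/4 ≈ 6.50000.
Difference = 29/5 − 26/4 = -7/10 ≈ -0.7000.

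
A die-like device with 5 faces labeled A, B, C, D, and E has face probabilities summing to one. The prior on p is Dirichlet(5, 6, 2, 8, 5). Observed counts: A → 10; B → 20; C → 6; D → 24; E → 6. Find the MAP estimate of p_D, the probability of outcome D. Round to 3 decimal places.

MAP estimate of p_D = 0.356

The posterior is Dirichlet(αᵢ + nᵢ) = Dirichlet(15, 26, 8, 32, 11).
For a Dirichlet(a₁,…,a_K) with all aᵢ > 1, the mode has j-th component (aⱼ − 1)/(Σaᵢ − K).
Here Σaᵢ = 92 and K = 5, so p_D = (32 − 1)/(92 − 5) = 31/87 ≈ 0.356.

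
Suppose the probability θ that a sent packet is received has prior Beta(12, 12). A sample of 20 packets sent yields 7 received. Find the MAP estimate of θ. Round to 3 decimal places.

Prior: Beta(12, 12).
Data: 7 successes in 20 trials. The binomial likelihood contributes θ^7(1−θ)^13, so the posterior is Beta(12+7, 12+13) = Beta(19, 25).
For Beta(a, b) with a, b > 1 the mode is (a−1)/(a+b−2) = 18/42 ≈ 0.429.

θ̂_MAP = 0.429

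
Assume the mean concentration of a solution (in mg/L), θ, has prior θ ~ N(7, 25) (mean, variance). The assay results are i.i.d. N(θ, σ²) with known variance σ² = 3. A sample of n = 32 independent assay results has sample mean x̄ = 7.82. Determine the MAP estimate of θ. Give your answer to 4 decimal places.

n = 32, x̄ = 7.82.
For a Normal prior and Normal likelihood with known variance, the posterior is Normal; its mode equals its mean, the precision-weighted average.
Prior precision 1/σ₀² = 1/25 = 0.04; data precision n/σ² = 32/3.
θ̂ = (0.04·7 + (32/3)·7.82) / (0.04 + 32/3) = (6277/75)/(803/75) = 6277/803 ≈ 7.8169.

θ̂_MAP = 7.8169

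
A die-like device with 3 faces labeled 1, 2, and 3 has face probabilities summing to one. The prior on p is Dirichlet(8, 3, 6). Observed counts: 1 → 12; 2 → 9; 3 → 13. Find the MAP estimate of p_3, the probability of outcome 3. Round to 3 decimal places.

The posterior is Dirichlet(αᵢ + nᵢ) = Dirichlet(20, 12, 19).
For a Dirichlet(a₁,…,a_K) with all aᵢ > 1, the mode has j-th component (aⱼ − 1)/(Σaᵢ − K).
Here Σaᵢ = 51 and K = 3, so p_3 = (19 − 1)/(51 − 3) = 18/48 ≈ 0.375.

MAP estimate: 0.375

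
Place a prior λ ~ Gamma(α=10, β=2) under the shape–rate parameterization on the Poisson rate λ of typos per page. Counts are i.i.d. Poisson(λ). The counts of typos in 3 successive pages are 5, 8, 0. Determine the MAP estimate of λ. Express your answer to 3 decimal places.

λ̂_MAP = 4.400

Σxᵢ = 5+8+0 = 13, with n = 3.
Posterior ∝ λ^9e^(−2λ) · λ^13e^(−3λ) = λ^22e^(−5λ), i.e. Gamma(shape=23, rate=5).
The mode of a Gamma(a, b) with a ≥ 1 (shape–rate) is (a−1)/b = 22/5 ≈ 4.400.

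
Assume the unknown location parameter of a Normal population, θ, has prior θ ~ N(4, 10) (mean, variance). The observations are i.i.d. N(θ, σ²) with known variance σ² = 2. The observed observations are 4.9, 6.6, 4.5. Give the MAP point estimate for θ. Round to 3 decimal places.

n = 3; x̄ = (4.9 + 6.6 + 4.5)/3 = 16/3 = 16/3 ≈ 5.3333.
For a Normal prior and Normal likelihood with known variance, the posterior is Normal; its mode equals its mean, the precision-weighted average.
Prior precision 1/σ₀² = 1/10 = 0.1; data precision n/σ² = 3/2 = 1.5.
θ̂ = (0.1·4 + 1.5·(16/3)) / (0.1 + 1.5) = 8.4/1.6 = 5.250.

θ̂_MAP = 5.250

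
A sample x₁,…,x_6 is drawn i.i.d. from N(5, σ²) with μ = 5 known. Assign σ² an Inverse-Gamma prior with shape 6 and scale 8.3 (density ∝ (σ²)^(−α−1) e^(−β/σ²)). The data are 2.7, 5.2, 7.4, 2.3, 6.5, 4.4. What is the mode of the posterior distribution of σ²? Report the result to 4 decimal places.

σ̂²_MAP = 1.8795

Sum of squared deviations about the known mean: SS = (2.7−5)² + (5.2−5)² + (7.4−5)² + (2.3−5)² + (6.5−5)² + (4.4−5)² = 20.99.
The Normal likelihood contributes (σ²)^(−n/2) exp(−SS/(2σ²)), so the posterior is Inverse-Gamma(α + n/2, β + SS/2) = Inverse-Gamma(9, 18.795).
The mode of Inverse-Gamma(a, b) is b/(a+1) = 18.795/10 ≈ 1.8795.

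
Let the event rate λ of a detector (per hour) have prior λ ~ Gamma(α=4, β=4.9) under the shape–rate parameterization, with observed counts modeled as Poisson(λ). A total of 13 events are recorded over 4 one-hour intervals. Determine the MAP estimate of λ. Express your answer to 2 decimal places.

Σxᵢ = 13, n = 4.
Posterior ∝ λ^3e^(−4.9λ) · λ^13e^(−4λ) = λ^16e^(−8.9λ), i.e. Gamma(shape=17, rate=8.9).
The mode of a Gamma(a, b) with a ≥ 1 (shape–rate) is (a−1)/b = 16/8.9 ≈ 1.80.

λ̂_MAP = 1.80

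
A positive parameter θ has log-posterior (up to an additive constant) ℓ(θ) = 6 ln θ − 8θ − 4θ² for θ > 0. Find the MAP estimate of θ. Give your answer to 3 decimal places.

ℓ'(θ) = 6/θ − 8 − 8θ. Setting this to zero and multiplying by θ: 8θ² + 8θ − 6 = 0.
θ = (−8 + √(8² + 4·8·6)) / (2·8) = (−8 + √256) / 16 = (−8 + 16)/16 = 1/2.
ℓ''(θ) = −6/θ² − 8 < 0, confirming a maximum.

θ̂_MAP = 0.500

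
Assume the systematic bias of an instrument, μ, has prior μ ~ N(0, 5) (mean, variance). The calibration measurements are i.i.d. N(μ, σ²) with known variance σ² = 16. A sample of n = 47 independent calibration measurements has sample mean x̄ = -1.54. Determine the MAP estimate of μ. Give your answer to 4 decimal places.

n = 47, x̄ = -1.54.
For a Normal prior and Normal likelihood with known variance, the posterior is Normal; its mode equals its mean, the precision-weighted average.
Prior precision 1/σ₀² = 1/5 = 0.2; data precision n/σ² = 47/16 = 2.9375.
μ̂ = (0.2·0 + 2.9375·(-1.54)) / (0.2 + 2.9375) = (-4.52375)/3.1375 = -3619/2510 ≈ -1.4418.

μ̂_MAP = -1.4418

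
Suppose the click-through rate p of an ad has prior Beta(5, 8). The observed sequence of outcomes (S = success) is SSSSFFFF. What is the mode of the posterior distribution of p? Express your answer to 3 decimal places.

Prior: Beta(5, 8).
Data: 4 successes in 8 trials (from the sequence). The binomial likelihood contributes p^4(1−p)^4, so the posterior is Beta(5+4, 8+4) = Beta(9, 12).
For Beta(a, b) with a, b > 1 the mode is (a−1)/(a+b−2) = 8/19 ≈ 0.421.

p̂_MAP = 0.421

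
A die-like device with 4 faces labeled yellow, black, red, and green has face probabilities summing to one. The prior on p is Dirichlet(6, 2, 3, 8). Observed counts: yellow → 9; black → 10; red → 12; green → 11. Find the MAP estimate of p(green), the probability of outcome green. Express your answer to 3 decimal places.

MAP estimate of p(green) = 0.316

The posterior is Dirichlet(αᵢ + nᵢ) = Dirichlet(15, 12, 15, 19).
For a Dirichlet(a₁,…,a_K) with all aᵢ > 1, the mode has j-th component (aⱼ − 1)/(Σaᵢ − K).
Here Σaᵢ = 61 and K = 4, so p(green) = (19 − 1)/(61 − 4) = 18/57 ≈ 0.316.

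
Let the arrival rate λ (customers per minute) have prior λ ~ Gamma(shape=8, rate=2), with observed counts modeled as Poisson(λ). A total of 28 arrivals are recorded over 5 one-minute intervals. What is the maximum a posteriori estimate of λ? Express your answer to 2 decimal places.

λ̂_MAP = 5.00

Σxᵢ = 28, n = 5.
Posterior ∝ λ^7e^(−2λ) · λ^28e^(−5λ) = λ^35e^(−7λ), i.e. Gamma(shape=36, rate=7).
The mode of a Gamma(a, b) with a ≥ 1 (shape–rate) is (a−1)/b = 35/7 ≈ 5.00.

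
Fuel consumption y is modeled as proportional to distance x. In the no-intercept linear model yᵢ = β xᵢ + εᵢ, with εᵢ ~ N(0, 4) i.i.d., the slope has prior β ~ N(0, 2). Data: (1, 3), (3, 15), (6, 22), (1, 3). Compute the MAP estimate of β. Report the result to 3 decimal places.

log p(β | y) = −Σ(yᵢ − βxᵢ)²/(2·4) − β²/(2·2) + const.
Setting the derivative to zero: Σxᵢ(yᵢ − βxᵢ)/4 − β/2 = 0, so β = Σxᵢyᵢ / (Σxᵢ² + σ²/τ²).
Σxᵢyᵢ = 1·3 + 3·15 + 6·22 + 1·3 = 183; Σxᵢ² = 47; σ²/τ² = 2.
β̂_MAP = 183 / (47 + 2) = 183/49 ≈ 3.735.

β̂_MAP = 3.735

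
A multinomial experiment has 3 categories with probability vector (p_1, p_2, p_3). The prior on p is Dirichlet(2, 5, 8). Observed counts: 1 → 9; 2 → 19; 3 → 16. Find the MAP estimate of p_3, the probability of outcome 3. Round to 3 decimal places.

The posterior is Dirichlet(αᵢ + nᵢ) = Dirichlet(11, 24, 24).
For a Dirichlet(a₁,…,a_K) with all aᵢ > 1, the mode has j-th component (aⱼ − 1)/(Σaᵢ − K).
Here Σaᵢ = 59 and K = 3, so p_3 = (24 − 1)/(59 − 3) = 23/56 ≈ 0.411.

MAP estimate: 0.411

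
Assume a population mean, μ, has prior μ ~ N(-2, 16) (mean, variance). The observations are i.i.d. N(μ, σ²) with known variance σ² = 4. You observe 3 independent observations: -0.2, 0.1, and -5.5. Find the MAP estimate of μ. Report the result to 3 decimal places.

n = 3; x̄ = ((-0.2) + 0.1 + (-5.5))/3 = -5.6/3 = -28/15 ≈ -1.8667.
For a Normal prior and Normal likelihood with known variance, the posterior is Normal; its mode equals its mean, the precision-weighted average.
Prior precision 1/σ₀² = 1/16 = 0.0625; data precision n/σ² = 3/4 = 0.75.
μ̂ = (0.0625·(-2) + 0.75·(-28/15)) / (0.0625 + 0.75) = (-1.525)/0.8125 = -122/65 ≈ -1.877.

μ̂_MAP = -1.877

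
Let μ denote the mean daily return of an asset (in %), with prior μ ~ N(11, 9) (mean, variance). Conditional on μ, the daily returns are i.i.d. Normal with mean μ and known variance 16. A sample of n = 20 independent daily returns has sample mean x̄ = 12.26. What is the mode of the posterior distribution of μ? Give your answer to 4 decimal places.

n = 20, x̄ = 12.26.
For a Normal prior and Normal likelihood with known variance, the posterior is Normal; its mode equals its mean, the precision-weighted average.
Prior precision 1/σ₀² = 1/9; data precision n/σ² = 20/16 = 1.25.
μ̂ = ((1/9)·11 + 1.25·12.26) / (1/9 + 1.25) = (5957/360)/(49/36) = 851/70 ≈ 12.1571.

μ̂_MAP = 12.1571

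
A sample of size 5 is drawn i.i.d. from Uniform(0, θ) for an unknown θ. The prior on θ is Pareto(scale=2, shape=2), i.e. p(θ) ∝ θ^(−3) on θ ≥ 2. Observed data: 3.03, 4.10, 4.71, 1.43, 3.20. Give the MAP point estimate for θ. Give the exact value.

The Uniform(0, θ) likelihood is θ^(−n) for θ ≥ max(xᵢ), zero otherwise. Here max(xᵢ) = 4.71.
Posterior ∝ θ^(−3) · θ^(−5) = θ^(−8) on θ ≥ max(2, 4.71) = 4.71.
This density is strictly decreasing in θ, so the posterior mode lies at the lower boundary of the support.

θ̂_MAP = 4.71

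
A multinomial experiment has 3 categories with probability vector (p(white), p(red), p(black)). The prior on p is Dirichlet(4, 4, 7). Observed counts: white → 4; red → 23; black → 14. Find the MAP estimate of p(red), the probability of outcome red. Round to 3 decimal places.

MAP estimate of p(red) = 0.491

The posterior is Dirichlet(αᵢ + nᵢ) = Dirichlet(8, 27, 21).
For a Dirichlet(a₁,…,a_K) with all aᵢ > 1, the mode has j-th component (aⱼ − 1)/(Σaᵢ − K).
Here Σaᵢ = 56 and K = 3, so p(red) = (27 − 1)/(56 − 3) = 26/53 ≈ 0.491.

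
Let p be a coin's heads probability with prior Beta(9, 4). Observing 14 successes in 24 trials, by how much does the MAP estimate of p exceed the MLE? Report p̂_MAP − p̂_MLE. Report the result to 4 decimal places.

Posterior is Beta(23, 14); MAP = (23−1)/(37−2) = 22/35 ≈ 0.62857.
MLE ignores the prior: p̂_MLE = k/n = 14/24 ≈ 0.58333.
Difference = 22/35 − 14/24 = 19/420 ≈ 0.0452.

MAP − MLE = 0.0452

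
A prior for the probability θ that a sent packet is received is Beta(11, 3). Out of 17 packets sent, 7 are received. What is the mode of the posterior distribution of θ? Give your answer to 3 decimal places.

Prior: Beta(11, 3).
Data: 7 successes in 17 trials. The binomial likelihood contributes θ^7(1−θ)^10, so the posterior is Beta(11+7, 3+10) = Beta(18, 13).
For Beta(a, b) with a, b > 1 the mode is (a−1)/(a+b−2) = 17/29 ≈ 0.586.

θ̂_MAP = 0.586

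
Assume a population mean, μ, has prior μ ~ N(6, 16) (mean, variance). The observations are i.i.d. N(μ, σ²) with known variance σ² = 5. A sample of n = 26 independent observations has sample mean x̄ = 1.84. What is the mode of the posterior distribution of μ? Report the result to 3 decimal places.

μ̂_MAP = 1.889

n = 26, x̄ = 1.84.
For a Normal prior and Normal likelihood with known variance, the posterior is Normal; its mode equals its mean, the precision-weighted average.
Prior precision 1/σ₀² = 1/16 = 0.0625; data precision n/σ² = 26/5 = 5.2.
μ̂ = (0.0625·6 + 5.2·1.84) / (0.0625 + 5.2) = 9.943/5.2625 = 19886/10525 ≈ 1.889.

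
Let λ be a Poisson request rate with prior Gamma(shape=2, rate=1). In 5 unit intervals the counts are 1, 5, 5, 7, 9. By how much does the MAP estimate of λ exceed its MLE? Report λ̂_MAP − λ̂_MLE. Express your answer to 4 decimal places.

MAP − MLE = -0.7333

Σxᵢ = 27. Posterior is Gamma(29, 6); MAP = (29−1)/6 = 28/6 ≈ 4.66667.
MLE = x̄ = 27/5 ≈ 5.40000.
Difference = 28/6 − 27/5 = -11/15 ≈ -0.7333.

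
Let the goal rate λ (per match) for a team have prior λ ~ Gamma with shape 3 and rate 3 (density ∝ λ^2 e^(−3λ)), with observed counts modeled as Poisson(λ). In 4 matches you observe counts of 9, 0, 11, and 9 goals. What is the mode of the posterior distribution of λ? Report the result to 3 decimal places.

λ̂_MAP = 4.429

Σxᵢ = 9+0+11+9 = 29, with n = 4.
Posterior ∝ λ^2e^(−3λ) · λ^29e^(−4λ) = λ^31e^(−7λ), i.e. Gamma(shape=32, rate=7).
The mode of a Gamma(a, b) with a ≥ 1 (shape–rate) is (a−1)/b = 31/7 ≈ 4.429.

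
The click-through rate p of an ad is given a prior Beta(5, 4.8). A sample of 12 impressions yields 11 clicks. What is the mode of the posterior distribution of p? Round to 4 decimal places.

Prior: Beta(5, 4.8).
Data: 11 successes in 12 trials. The binomial likelihood contributes p^11(1−p)^1, so the posterior is Beta(5+11, 4.8+1) = Beta(16, 5.8).
For Beta(a, b) with a, b > 1 the mode is (a−1)/(a+b−2) = 15/19.8 ≈ 0.7576.

p̂_MAP = 0.7576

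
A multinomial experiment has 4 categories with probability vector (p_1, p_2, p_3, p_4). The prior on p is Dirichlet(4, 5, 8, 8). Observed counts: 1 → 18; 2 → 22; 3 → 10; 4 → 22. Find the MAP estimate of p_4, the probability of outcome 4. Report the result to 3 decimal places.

The posterior is Dirichlet(αᵢ + nᵢ) = Dirichlet(22, 27, 18, 30).
For a Dirichlet(a₁,…,a_K) with all aᵢ > 1, the mode has j-th component (aⱼ − 1)/(Σaᵢ − K).
Here Σaᵢ = 97 and K = 4, so p_4 = (30 − 1)/(97 − 4) = 29/93 ≈ 0.312.

MAP estimate: 0.312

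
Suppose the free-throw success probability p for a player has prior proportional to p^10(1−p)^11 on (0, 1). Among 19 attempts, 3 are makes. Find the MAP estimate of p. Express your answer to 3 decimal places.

The prior density ∝ p^10(1−p)^11 is the kernel of Beta(11, 12).
Data: 3 successes in 19 trials. The binomial likelihood contributes p^3(1−p)^16, so the posterior is Beta(11+3, 12+16) = Beta(14, 28).
For Beta(a, b) with a, b > 1 the mode is (a−1)/(a+b−2) = 13/40 ≈ 0.325.

p̂_MAP = 0.325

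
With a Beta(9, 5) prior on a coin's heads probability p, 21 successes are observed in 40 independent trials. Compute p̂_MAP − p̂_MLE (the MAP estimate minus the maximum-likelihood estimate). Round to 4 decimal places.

Posterior is Beta(30, 24); MAP = (30−1)/(54−2) = 29/52 ≈ 0.55769.
MLE ignores the prior: p̂_MLE = k/n = 21/40 ≈ 0.52500.
Difference = 29/52 − 21/40 = 17/520 ≈ 0.0327.

MAP − MLE = 0.0327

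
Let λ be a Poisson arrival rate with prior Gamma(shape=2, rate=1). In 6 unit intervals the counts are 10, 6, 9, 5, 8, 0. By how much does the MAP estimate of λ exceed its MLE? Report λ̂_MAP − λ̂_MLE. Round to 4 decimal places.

MAP − MLE = -0.7619

Σxᵢ = 38. Posterior is Gamma(40, 7); MAP = (40−1)/7 = 39/7 ≈ 5.57143.
MLE = x̄ = 38/6 ≈ 6.33333.
Difference = 39/7 − 38/6 = -16/21 ≈ -0.7619.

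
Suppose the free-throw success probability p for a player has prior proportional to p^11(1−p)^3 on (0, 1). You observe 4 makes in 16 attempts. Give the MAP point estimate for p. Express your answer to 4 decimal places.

p̂_MAP = 0.5000

The prior density ∝ p^11(1−p)^3 is the kernel of Beta(12, 4).
Data: 4 successes in 16 trials. The binomial likelihood contributes p^4(1−p)^12, so the posterior is Beta(12+4, 4+12) = Beta(16, 16).
For Beta(a, b) with a, b > 1 the mode is (a−1)/(a+b−2) = 15/30 ≈ 0.5000.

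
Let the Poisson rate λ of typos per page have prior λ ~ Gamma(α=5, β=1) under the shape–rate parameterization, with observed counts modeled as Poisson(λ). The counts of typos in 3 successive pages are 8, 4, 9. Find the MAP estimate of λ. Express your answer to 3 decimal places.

Σxᵢ = 8+4+9 = 21, with n = 3.
Posterior ∝ λ^4e^(−1λ) · λ^21e^(−3λ) = λ^25e^(−4λ), i.e. Gamma(shape=26, rate=4).
The mode of a Gamma(a, b) with a ≥ 1 (shape–rate) is (a−1)/b = 25/4 ≈ 6.250.

λ̂_MAP = 6.250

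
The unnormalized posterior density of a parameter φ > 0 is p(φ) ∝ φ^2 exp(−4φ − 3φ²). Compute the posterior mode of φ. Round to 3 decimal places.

ℓ'(φ) = 2/φ − 4 − 6φ. Setting this to zero and multiplying by φ: 6φ² + 4φ − 2 = 0.
φ = (−4 + √(4² + 4·6·2)) / (2·6) = (−4 + √64) / 12 = (−4 + 8)/12 = 1/3.
ℓ''(φ) = −2/φ² − 6 < 0, confirming a maximum.

φ̂_MAP = 0.333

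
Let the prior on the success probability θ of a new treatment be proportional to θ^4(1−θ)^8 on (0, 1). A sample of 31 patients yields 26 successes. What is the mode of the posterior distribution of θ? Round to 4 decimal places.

The prior density ∝ θ^4(1−θ)^8 is the kernel of Beta(5, 9).
Data: 26 successes in 31 trials. The binomial likelihood contributes θ^26(1−θ)^5, so the posterior is Beta(5+26, 9+5) = Beta(31, 14).
For Beta(a, b) with a, b > 1 the mode is (a−1)/(a+b−2) = 30/43 ≈ 0.6977.

θ̂_MAP = 0.6977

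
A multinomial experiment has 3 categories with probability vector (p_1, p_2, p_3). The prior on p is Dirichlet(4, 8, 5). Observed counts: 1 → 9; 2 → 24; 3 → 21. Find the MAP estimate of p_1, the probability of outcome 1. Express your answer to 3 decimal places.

MAP estimate: 0.176

The posterior is Dirichlet(αᵢ + nᵢ) = Dirichlet(13, 32, 26).
For a Dirichlet(a₁,…,a_K) with all aᵢ > 1, the mode has j-th component (aⱼ − 1)/(Σaᵢ − K).
Here Σaᵢ = 71 and K = 3, so p_1 = (13 − 1)/(71 − 3) = 12/68 ≈ 0.176.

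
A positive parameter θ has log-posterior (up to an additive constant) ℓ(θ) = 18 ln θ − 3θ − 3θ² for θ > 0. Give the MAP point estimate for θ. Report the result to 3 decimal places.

θ̂_MAP = 1.500

ℓ'(θ) = 18/θ − 3 − 6θ. Setting this to zero and multiplying by θ: 6θ² + 3θ − 18 = 0.
θ = (−3 + √(3² + 4·6·18)) / (2·6) = (−3 + √441) / 12 = (−3 + 21)/12 = 3/2.
ℓ''(θ) = −18/θ² − 6 < 0, confirming a maximum.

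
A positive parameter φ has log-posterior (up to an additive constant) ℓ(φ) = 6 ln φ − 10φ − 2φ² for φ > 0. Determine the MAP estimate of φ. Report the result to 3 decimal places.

φ̂_MAP = 0.500

ℓ'(φ) = 6/φ − 10 − 4φ. Setting this to zero and multiplying by φ: 4φ² + 10φ − 6 = 0.
φ = (−10 + √(10² + 4·4·6)) / (2·4) = (−10 + √196) / 8 = (−10 + 14)/8 = 1/2.
ℓ''(φ) = −6/φ² − 4 < 0, confirming a maximum.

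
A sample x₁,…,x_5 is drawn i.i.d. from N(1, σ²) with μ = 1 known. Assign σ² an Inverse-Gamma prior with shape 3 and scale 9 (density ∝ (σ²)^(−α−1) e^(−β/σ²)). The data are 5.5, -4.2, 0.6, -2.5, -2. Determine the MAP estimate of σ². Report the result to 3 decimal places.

Sum of squared deviations about the known mean: SS = (5.5−1)² + (-4.2−1)² + (0.6−1)² + (-2.5−1)² + (-2−1)² = 68.7.
The Normal likelihood contributes (σ²)^(−n/2) exp(−SS/(2σ²)), so the posterior is Inverse-Gamma(α + n/2, β + SS/2) = Inverse-Gamma(5.5, 43.35).
The mode of Inverse-Gamma(a, b) is b/(a+1) = 43.35/6.5 ≈ 6.669.

σ̂²_MAP = 6.669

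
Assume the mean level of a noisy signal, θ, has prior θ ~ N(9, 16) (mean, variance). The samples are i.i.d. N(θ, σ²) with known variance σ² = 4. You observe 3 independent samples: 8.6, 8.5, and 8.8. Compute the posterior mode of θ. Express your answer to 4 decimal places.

θ̂_MAP = 8.6615

n = 3; x̄ = (8.6 + 8.5 + 8.8)/3 = 25.9/3 = 259/30 ≈ 8.6333.
For a Normal prior and Normal likelihood with known variance, the posterior is Normal; its mode equals its mean, the precision-weighted average.
Prior precision 1/σ₀² = 1/16 = 0.0625; data precision n/σ² = 3/4 = 0.75.
θ̂ = (0.0625·9 + 0.75·(259/30)) / (0.0625 + 0.75) = 7.0375/0.8125 = 563/65 ≈ 8.6615.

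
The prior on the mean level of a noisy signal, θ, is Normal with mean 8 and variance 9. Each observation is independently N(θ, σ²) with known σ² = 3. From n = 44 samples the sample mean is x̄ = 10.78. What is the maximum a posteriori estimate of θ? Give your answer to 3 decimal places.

θ̂_MAP = 10.759

n = 44, x̄ = 10.78.
For a Normal prior and Normal likelihood with known variance, the posterior is Normal; its mode equals its mean, the precision-weighted average.
Prior precision 1/σ₀² = 1/9; data precision n/σ² = 44/3.
θ̂ = ((1/9)·8 + (44/3)·10.78) / (1/9 + 44/3) = (35774/225)/(133/9) = 35774/3325 ≈ 10.759.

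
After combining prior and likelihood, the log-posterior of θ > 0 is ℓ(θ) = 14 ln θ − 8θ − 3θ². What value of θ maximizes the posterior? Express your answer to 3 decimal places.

ℓ'(θ) = 14/θ − 8 − 6θ. Setting this to zero and multiplying by θ: 6θ² + 8θ − 14 = 0.
θ = (−8 + √(8² + 4·6·14)) / (2·6) = (−8 + √400) / 12 = (−8 + 20)/12 = 1.
ℓ''(θ) = −14/θ² − 6 < 0, confirming a maximum.

θ̂_MAP = 1.000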